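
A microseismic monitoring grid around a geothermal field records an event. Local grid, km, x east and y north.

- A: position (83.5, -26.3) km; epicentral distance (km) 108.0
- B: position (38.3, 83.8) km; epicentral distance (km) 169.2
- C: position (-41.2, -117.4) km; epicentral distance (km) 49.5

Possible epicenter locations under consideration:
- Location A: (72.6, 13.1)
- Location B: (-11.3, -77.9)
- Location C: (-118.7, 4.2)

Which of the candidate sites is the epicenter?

For each candidate, compare |candidate − station| to the reported distance:
Location A: residuals A 67.1, B 90.6, C 123.6 → max 123.6 km
Location B: residuals A 0.1, B 0.1, C 0.0 → max 0.1 km
Location C: residuals A 96.5, B 6.8, C 94.7 → max 96.5 km
Only Location B has all residuals ≈ 0.

Location B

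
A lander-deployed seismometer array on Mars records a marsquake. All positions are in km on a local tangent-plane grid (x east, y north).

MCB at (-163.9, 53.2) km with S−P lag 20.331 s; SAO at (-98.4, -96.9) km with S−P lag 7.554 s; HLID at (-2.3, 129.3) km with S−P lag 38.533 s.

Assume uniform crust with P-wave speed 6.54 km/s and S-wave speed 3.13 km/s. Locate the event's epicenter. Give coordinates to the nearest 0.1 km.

x ≈ -129.5 km, y ≈ -63.9 km

Distance from S−P lag: d = Δt · v_P v_S / (v_P − v_S) = Δt · (6.54·3.13)/(6.54−3.13) ≈ 6.0030·Δt.
So d_MCB = 122.05, d_SAO = 45.35, d_HLID = 231.31 km.
Circle about each station: (x + 163.9)² + (y − 53.2)² = 122.05²; (x + 98.4)² + (y + 96.9)² = 45.35²; (x + 2.3)² + (y − 129.3)² = 231.31².
Subtracting pairs of circle equations eliminates x²+y² and gives linear equations (the radical axes):
131.0 x − 300.2 y = 2218.30
323.2 x + 152.2 y = -51577.78
Solving the 2×2 system: x ≈ -129.5, y ≈ -63.9 km.
Check against MCB (with the unrounded x, y): √((x + 163.9)²+(y − 53.2)²) = 122.05 ≈ 122.05 km. ✓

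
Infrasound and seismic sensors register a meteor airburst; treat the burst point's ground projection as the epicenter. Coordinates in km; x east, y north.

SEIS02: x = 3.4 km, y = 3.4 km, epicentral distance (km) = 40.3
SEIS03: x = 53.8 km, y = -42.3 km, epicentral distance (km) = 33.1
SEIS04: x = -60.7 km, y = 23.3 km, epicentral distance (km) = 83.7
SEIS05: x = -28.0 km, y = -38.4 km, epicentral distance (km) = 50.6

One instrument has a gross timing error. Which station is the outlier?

SEIS04

Solve using three stations at a time. Using SEIS02, SEIS03, SEIS05 (subtract circle equations pairwise → linear system) gives (x, y) ≈ (22.2, -32.2).
Distances from that point to each station vs reported:
  SEIS02: calculated 40.3 vs reported 40.3 → residual 0.0 km
  SEIS03: calculated 33.1 vs reported 33.1 → residual 0.0 km
  SEIS04: calculated 99.8 vs reported 83.7 → residual 16.1 km
  SEIS05: calculated 50.6 vs reported 50.6 → residual 0.0 km
SEIS02, SEIS03, SEIS05 are mutually consistent (residuals ≈ 0); SEIS04 is off by 16.1 km.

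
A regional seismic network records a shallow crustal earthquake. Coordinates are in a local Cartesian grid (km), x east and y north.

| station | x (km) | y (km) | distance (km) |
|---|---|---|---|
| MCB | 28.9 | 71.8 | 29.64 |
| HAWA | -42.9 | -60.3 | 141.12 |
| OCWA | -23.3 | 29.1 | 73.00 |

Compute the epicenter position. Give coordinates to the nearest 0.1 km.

Circle about each station: (x − 28.9)² + (y − 71.8)² = 29.64²; (x + 42.9)² + (y + 60.3)² = 141.12²; (x + 23.3)² + (y − 29.1)² = 73.00².
Subtracting pairs of circle equations eliminates x²+y² and gives linear equations (the radical axes):
-143.6 x − 264.2 y = -19550.27
-104.4 x − 85.4 y = -9051.22
Solving the 2×2 system: x ≈ 47.1, y ≈ 48.4 km.

x ≈ 47.1 km, y ≈ 48.4 km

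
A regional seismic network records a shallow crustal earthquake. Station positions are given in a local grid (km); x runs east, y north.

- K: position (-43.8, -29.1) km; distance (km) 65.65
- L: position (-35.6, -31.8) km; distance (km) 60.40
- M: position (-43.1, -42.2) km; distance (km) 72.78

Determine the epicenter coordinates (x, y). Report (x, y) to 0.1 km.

x ≈ 12.3 km, y ≈ 5.0 km

Circle about each station: (x + 43.8)² + (y + 29.1)² = 65.65²; (x + 35.6)² + (y + 31.8)² = 60.40²; (x + 43.1)² + (y + 42.2)² = 72.78².
Subtracting pairs of circle equations eliminates x²+y² and gives linear equations (the radical axes):
16.4 x − 5.4 y = 175.11
1.4 x − 26.2 y = -113.81
Solving the 2×2 system: x ≈ 12.3, y ≈ 5.0 km.
Check against K (with the unrounded x, y): √((x + 43.8)²+(y + 29.1)²) = 65.67 ≈ 65.65 km. ✓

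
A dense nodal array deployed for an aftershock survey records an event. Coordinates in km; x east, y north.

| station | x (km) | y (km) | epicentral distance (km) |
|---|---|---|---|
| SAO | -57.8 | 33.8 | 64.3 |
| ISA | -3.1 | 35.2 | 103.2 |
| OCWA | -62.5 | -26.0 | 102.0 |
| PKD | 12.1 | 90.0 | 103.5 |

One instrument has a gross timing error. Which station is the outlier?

OCWA

Solve using three stations at a time. Using SAO, ISA, PKD (subtract circle equations pairwise → linear system) gives (x, y) ≈ (-91.4, 88.6).
Distances from that point to each station vs reported:
  SAO: calculated 64.3 vs reported 64.3 → residual 0.0 km
  ISA: calculated 103.2 vs reported 103.2 → residual 0.0 km
  OCWA: calculated 118.2 vs reported 102.0 → residual 16.2 km
  PKD: calculated 103.5 vs reported 103.5 → residual 0.0 km
SAO, ISA, PKD are mutually consistent (residuals ≈ 0); OCWA is off by 16.2 km.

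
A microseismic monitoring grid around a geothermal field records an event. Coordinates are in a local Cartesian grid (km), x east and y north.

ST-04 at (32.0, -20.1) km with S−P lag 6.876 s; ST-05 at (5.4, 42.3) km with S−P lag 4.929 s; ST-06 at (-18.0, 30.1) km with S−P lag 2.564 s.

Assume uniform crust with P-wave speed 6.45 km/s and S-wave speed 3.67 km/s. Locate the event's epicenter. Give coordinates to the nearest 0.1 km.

x ≈ -19.2 km, y ≈ 8.3 km

Distance from S−P lag: d = Δt · v_P v_S / (v_P − v_S) = Δt · (6.45·3.67)/(6.45−3.67) ≈ 8.5149·Δt.
So d_ST-04 = 58.55, d_ST-05 = 41.97, d_ST-06 = 21.83 km.
Circle about each station: (x − 32.0)² + (y + 20.1)² = 58.55²; (x − 5.4)² + (y − 42.3)² = 41.97²; (x + 18.0)² + (y − 30.1)² = 21.83².
Subtracting pairs of circle equations eliminates x²+y² and gives linear equations (the radical axes):
-53.2 x + 124.8 y = 2057.06
-100.0 x + 100.4 y = 2753.55
Solving the 2×2 system: x ≈ -19.2, y ≈ 8.3 km.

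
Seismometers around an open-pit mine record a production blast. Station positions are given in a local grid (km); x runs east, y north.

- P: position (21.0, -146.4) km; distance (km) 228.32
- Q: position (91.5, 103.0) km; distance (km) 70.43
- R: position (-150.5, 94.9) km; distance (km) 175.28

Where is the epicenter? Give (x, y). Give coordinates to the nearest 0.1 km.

Circle about each station: (x − 21.0)² + (y + 146.4)² = 228.32²; (x − 91.5)² + (y − 103.0)² = 70.43²; (x + 150.5)² + (y − 94.9)² = 175.28².
Subtracting the P equation from the Q and R equations removes the quadratic terms:
141.0 x + 498.8 y = 44276.93
-343.0 x + 482.6 y = 31189.24
Solving the 2×2 system: x ≈ 24.3, y ≈ 81.9 km.
Check against P (with the unrounded x, y): √((x − 21.0)²+(y + 146.4)²) = 228.32 ≈ 228.32 km. ✓

x ≈ 24.3 km, y ≈ 81.9 km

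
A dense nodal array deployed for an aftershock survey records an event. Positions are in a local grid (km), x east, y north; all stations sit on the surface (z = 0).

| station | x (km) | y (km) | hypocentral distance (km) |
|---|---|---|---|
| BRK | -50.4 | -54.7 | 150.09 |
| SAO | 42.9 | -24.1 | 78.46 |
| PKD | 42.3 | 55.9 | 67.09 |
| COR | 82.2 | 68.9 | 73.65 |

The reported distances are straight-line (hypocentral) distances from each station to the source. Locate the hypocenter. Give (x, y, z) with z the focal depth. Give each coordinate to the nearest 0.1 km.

Each station gives a sphere (x−x_i)² + (y−y_i)² + z² = d_i² (stations at z=0).
Subtracting the BRK sphere from SAO and PKD: z² cancels, leaving linear equations in x and y:
186.6 x + 61.2 y = 13260.01
185.4 x + 221.2 y = 17407.79
Solving: x ≈ 62.405, y ≈ 26.392 km (keep extra digits for the depth step; rounded: 62.4, 26.4).
Then from the BRK sphere: z² = 150.09² − (x + 50.4)² − (y + 54.7)² with x = 62.405, y = 26.392, so z ≈ 56.799 ≈ 56.8 km.

(62.4, 26.4, 56.8)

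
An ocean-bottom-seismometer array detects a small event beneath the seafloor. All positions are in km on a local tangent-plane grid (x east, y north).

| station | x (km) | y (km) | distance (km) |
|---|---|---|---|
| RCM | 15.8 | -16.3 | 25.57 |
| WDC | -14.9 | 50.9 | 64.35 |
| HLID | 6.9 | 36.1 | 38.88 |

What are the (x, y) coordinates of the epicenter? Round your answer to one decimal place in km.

30.1 km east, 4.9 km north

Circle about each station: (x − 15.8)² + (y + 16.3)² = 25.57²; (x + 14.9)² + (y − 50.9)² = 64.35²; (x − 6.9)² + (y − 36.1)² = 38.88².
Subtracting the RCM equation from the WDC and HLID equations removes the quadratic terms:
-61.4 x + 134.4 y = -1189.61
-17.8 x + 104.8 y = -22.34
Solving the 2×2 system: x ≈ 30.1, y ≈ 4.9 km.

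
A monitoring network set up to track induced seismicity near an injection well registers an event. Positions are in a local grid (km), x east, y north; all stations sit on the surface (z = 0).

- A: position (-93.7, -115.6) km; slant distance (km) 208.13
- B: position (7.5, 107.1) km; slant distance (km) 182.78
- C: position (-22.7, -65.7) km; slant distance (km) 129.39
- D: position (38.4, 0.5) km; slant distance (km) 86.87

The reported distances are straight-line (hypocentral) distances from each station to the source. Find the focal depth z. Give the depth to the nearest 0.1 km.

depth ≈ 43.6 km

Each station gives a sphere (x−x_i)² + (y−y_i)² + z² = d_i² (stations at z=0).
Subtracting the A sphere from B and C: z² cancels, leaving linear equations in x and y:
202.4 x + 445.4 y = -706.82
142.0 x + 99.8 y = 9265.05
Solving: x ≈ 97.502, y ≈ -45.894 km (keep extra digits for the depth step; rounded: 97.5, -45.9).
Then from the A sphere: z² = 208.13² − (x + 93.7)² − (y + 115.6)² with x = 97.502, y = -45.894, so z ≈ 43.600 ≈ 43.6 km.
Check against D (with the unrounded solution): distance 86.87 ≈ 86.87 km. ✓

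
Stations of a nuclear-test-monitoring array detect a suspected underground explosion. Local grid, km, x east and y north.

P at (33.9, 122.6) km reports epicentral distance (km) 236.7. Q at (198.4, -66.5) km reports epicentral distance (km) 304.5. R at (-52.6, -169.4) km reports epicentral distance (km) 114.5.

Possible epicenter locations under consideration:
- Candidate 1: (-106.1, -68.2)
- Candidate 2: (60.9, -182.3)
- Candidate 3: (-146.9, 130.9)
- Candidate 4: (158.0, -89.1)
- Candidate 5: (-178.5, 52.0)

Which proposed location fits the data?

Candidate 1

For each candidate, compare |candidate − station| to the reported distance:
Candidate 1: residuals P 0.0, Q 0.0, R 0.0 → max 0.0 km
Candidate 2: residuals P 69.4, Q 124.7, R 0.3 → max 124.7 km
Candidate 3: residuals P 55.7, Q 93.2, R 200.3 → max 200.3 km
Candidate 4: residuals P 8.7, Q 258.2, R 110.9 → max 258.2 km
Candidate 5: residuals P 12.9, Q 90.6, R 140.2 → max 140.2 km
Only Candidate 1 has all residuals ≈ 0.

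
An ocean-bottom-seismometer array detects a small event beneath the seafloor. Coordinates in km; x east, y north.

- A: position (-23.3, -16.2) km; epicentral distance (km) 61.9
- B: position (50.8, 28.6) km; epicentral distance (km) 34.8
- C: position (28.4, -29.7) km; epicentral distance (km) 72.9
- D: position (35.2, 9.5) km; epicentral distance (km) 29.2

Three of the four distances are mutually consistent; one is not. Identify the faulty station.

C

Solve using three stations at a time. Using A, B, D (subtract circle equations pairwise → linear system) gives (x, y) ≈ (16.0, 31.7).
Distances from that point to each station vs reported:
  A: calculated 62.0 vs reported 61.9 → residual 0.1 km
  B: calculated 34.9 vs reported 34.8 → residual 0.1 km
  C: calculated 62.7 vs reported 72.9 → residual 10.2 km
  D: calculated 29.4 vs reported 29.2 → residual 0.2 km
A, B, D are mutually consistent (residuals ≈ 0); C is off by 10.2 km.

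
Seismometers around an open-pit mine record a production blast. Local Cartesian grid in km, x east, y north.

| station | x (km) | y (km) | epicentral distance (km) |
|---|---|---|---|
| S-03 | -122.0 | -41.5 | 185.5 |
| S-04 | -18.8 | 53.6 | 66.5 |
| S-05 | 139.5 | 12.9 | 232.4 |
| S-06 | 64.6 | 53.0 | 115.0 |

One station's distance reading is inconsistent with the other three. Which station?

S-05

Solve using three stations at a time. Using S-03, S-04, S-06 (subtract circle equations pairwise → linear system) gives (x, y) ≈ (-29.4, 119.2).
Distances from that point to each station vs reported:
  S-03: calculated 185.5 vs reported 185.5 → residual 0.0 km
  S-04: calculated 66.5 vs reported 66.5 → residual 0.0 km
  S-05: calculated 199.6 vs reported 232.4 → residual 32.8 km
  S-06: calculated 115.0 vs reported 115.0 → residual 0.0 km
S-03, S-04, S-06 are mutually consistent (residuals ≈ 0); S-05 is off by 32.8 km.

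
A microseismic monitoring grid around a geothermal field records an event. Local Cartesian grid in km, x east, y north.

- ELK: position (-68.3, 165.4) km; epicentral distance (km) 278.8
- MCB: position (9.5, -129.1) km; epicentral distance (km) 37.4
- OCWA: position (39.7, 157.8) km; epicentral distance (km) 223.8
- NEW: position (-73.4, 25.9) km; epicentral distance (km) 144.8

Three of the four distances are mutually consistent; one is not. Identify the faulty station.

OCWA

Solve using three stations at a time. Using ELK, MCB, NEW (subtract circle equations pairwise → linear system) gives (x, y) ≈ (-22.3, -109.6).
Distances from that point to each station vs reported:
  ELK: calculated 278.8 vs reported 278.8 → residual 0.0 km
  MCB: calculated 37.3 vs reported 37.4 → residual 0.1 km
  OCWA: calculated 274.5 vs reported 223.8 → residual 50.7 km
  NEW: calculated 144.8 vs reported 144.8 → residual 0.0 km
ELK, MCB, NEW are mutually consistent (residuals ≈ 0); OCWA is off by 50.7 km.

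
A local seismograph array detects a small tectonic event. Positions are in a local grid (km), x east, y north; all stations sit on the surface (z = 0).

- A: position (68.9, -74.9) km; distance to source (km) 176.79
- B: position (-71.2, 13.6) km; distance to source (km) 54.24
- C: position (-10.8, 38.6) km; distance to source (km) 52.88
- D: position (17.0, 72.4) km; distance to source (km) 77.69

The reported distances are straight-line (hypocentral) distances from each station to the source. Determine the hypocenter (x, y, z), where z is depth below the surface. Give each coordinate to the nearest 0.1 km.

(-50.3, 51.5, 32.7)

Each station gives a sphere (x−x_i)² + (y−y_i)² + z² = d_i² (stations at z=0).
Subtracting the A sphere from B and C: z² cancels, leaving linear equations in x and y:
-280.2 x + 177.0 y = 23209.91
-159.4 x + 227.0 y = 19707.79
Solving: x ≈ -50.305, y ≈ 51.494 km (keep extra digits for the depth step; rounded: -50.3, 51.5).
Then from the A sphere: z² = 176.79² − (x − 68.9)² − (y + 74.9)² with x = -50.305, y = 51.494, so z ≈ 32.702 ≈ 32.7 km.
Check against D (with the unrounded solution): distance 77.69 ≈ 77.69 km. ✓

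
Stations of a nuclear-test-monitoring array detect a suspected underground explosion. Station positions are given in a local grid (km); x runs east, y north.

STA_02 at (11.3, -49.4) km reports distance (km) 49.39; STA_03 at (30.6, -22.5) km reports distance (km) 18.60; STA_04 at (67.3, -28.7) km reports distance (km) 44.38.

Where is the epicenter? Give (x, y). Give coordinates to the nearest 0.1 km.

(30.5, -3.9)

Circle about each station: (x − 11.3)² + (y + 49.4)² = 49.39²; (x − 30.6)² + (y + 22.5)² = 18.60²; (x − 67.3)² + (y + 28.7)² = 44.38².
Subtracting pairs of circle equations eliminates x²+y² and gives linear equations (the radical axes):
38.6 x + 53.8 y = 967.97
112.0 x + 41.4 y = 3254.72
Solving the 2×2 system: x ≈ 30.5, y ≈ -3.9 km.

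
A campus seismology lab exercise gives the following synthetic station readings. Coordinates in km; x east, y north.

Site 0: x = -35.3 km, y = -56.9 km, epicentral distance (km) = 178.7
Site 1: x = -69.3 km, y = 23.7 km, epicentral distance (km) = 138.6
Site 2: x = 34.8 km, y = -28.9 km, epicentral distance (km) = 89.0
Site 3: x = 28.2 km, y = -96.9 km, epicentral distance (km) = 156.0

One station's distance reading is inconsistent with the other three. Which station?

Site 0

Solve using three stations at a time. Using Site 1, Site 2, Site 3 (subtract circle equations pairwise → linear system) gives (x, y) ≈ (65.8, 54.5).
Distances from that point to each station vs reported:
  Site 0: calculated 150.4 vs reported 178.7 → residual 28.3 km
  Site 1: calculated 138.6 vs reported 138.6 → residual 0.0 km
  Site 2: calculated 88.9 vs reported 89.0 → residual 0.1 km
  Site 3: calculated 156.0 vs reported 156.0 → residual 0.0 km
Site 1, Site 2, Site 3 are mutually consistent (residuals ≈ 0); Site 0 is off by 28.3 km.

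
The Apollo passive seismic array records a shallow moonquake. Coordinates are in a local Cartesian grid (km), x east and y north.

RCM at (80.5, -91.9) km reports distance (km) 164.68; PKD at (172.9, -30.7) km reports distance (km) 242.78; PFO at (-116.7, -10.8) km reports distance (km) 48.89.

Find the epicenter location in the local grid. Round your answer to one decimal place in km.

Circle about each station: (x − 80.5)² + (y + 91.9)² = 164.68²; (x − 172.9)² + (y + 30.7)² = 242.78²; (x + 116.7)² + (y + 10.8)² = 48.89².
Subtracting the RCM equation from the PKD and PFO equations removes the quadratic terms:
184.8 x + 122.4 y = -15911.59
-394.4 x + 162.2 y = 23538.94
Solving the 2×2 system: x ≈ -69.8, y ≈ -24.6 km.

-69.8 km east, -24.6 km north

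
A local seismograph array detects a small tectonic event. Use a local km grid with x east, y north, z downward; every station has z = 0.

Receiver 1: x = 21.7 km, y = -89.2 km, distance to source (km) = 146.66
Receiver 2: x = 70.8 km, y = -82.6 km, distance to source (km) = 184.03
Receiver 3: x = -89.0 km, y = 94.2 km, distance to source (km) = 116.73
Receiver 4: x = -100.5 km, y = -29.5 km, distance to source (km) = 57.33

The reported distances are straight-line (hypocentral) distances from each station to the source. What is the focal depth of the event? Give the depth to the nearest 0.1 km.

z ≈ 52.8 km

Each station gives a sphere (x−x_i)² + (y−y_i)² + z² = d_i² (stations at z=0).
Subtracting the Receiver 1 sphere from Receiver 2 and Receiver 3: z² cancels, leaving linear equations in x and y:
98.2 x + 13.2 y = -8950.02
-221.4 x + 366.8 y = 16250.37
Solving: x ≈ -89.809, y ≈ -9.906 km (keep extra digits for the depth step; rounded: -89.8, -9.9).
Then from the Receiver 1 sphere: z² = 146.66² − (x − 21.7)² − (y + 89.2)² with x = -89.809, y = -9.906, so z ≈ 52.795 ≈ 52.8 km.
Check against Receiver 4 (with the unrounded solution): distance 57.32 ≈ 57.33 km. ✓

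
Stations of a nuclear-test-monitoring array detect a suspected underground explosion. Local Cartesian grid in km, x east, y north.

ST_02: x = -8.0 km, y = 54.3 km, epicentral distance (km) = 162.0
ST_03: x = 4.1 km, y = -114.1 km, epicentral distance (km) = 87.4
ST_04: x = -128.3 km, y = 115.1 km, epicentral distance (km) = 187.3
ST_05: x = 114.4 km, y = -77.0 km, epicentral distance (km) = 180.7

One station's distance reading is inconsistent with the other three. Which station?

ST_02

Solve using three stations at a time. Using ST_03, ST_04, ST_05 (subtract circle equations pairwise → linear system) gives (x, y) ≈ (-65.6, -61.4).
Distances from that point to each station vs reported:
  ST_02: calculated 129.3 vs reported 162.0 → residual 32.7 km
  ST_03: calculated 87.4 vs reported 87.4 → residual 0.0 km
  ST_04: calculated 187.3 vs reported 187.3 → residual 0.0 km
  ST_05: calculated 180.7 vs reported 180.7 → residual 0.0 km
ST_03, ST_04, ST_05 are mutually consistent (residuals ≈ 0); ST_02 is off by 32.7 km.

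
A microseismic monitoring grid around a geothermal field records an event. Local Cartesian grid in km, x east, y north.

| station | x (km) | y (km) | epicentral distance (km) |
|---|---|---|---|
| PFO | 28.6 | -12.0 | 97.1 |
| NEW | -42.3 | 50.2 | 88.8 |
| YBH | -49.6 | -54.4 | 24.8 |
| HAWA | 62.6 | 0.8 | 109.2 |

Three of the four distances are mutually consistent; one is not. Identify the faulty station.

HAWA

Solve using three stations at a time. Using PFO, NEW, YBH (subtract circle equations pairwise → linear system) gives (x, y) ≈ (-65.6, -35.5).
Distances from that point to each station vs reported:
  PFO: calculated 97.1 vs reported 97.1 → residual 0.0 km
  NEW: calculated 88.8 vs reported 88.8 → residual 0.0 km
  YBH: calculated 24.8 vs reported 24.8 → residual 0.0 km
  HAWA: calculated 133.2 vs reported 109.2 → residual 24.0 km
PFO, NEW, YBH are mutually consistent (residuals ≈ 0); HAWA is off by 24.0 km.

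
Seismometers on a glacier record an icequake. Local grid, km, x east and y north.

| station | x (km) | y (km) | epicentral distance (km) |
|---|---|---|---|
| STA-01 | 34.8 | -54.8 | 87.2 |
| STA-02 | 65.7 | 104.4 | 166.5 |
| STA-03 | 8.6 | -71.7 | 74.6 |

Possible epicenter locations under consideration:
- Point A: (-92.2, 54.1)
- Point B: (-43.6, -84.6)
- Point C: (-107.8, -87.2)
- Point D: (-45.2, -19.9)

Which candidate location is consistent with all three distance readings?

Point D

For each candidate, compare |candidate − station| to the reported distance:
Point A: residuals STA-01 80.1, STA-02 0.8, STA-03 86.6 → max 86.6 km
Point B: residuals STA-01 3.3, STA-02 51.8, STA-03 20.8 → max 51.8 km
Point C: residuals STA-01 59.0, STA-02 92.0, STA-03 42.8 → max 92.0 km
Point D: residuals STA-01 0.1, STA-02 0.1, STA-03 0.1 → max 0.1 km
Only Point D has all residuals ≈ 0.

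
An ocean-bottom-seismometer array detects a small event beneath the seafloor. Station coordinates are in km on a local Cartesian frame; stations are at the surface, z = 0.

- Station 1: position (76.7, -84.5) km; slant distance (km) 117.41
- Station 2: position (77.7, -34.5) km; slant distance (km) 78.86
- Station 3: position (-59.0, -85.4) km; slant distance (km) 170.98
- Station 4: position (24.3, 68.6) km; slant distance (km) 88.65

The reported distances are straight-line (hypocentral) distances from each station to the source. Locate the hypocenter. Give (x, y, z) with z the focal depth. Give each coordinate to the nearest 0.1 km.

Each station gives a sphere (x−x_i)² + (y−y_i)² + z² = d_i² (stations at z=0).
Subtracting the Station 1 sphere from Station 2 and Station 3: z² cancels, leaving linear equations in x and y:
2.0 x + 100.0 y = 1770.61
-271.4 x − 1.8 y = -17698.03
Solving: x ≈ 65.101, y ≈ 16.404 km (keep extra digits for the depth step; rounded: 65.1, 16.4).
Then from the Station 1 sphere: z² = 117.41² − (x − 76.7)² − (y + 84.5)² with x = 65.101, y = 16.404, so z ≈ 58.898 ≈ 58.9 km.
Check against Station 4 (with the unrounded solution): distance 88.65 ≈ 88.65 km. ✓

x ≈ 65.1 km, y ≈ 16.4 km, depth ≈ 58.9 km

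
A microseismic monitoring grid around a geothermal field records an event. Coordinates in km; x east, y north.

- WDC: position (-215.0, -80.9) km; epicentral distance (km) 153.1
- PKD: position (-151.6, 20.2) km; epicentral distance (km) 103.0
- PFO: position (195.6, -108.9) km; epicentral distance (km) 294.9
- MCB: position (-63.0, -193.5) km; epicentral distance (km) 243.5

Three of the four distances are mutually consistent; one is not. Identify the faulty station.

Solve using three stations at a time. Using PKD, PFO, MCB (subtract circle equations pairwise → linear system) gives (x, y) ≈ (-53.0, 49.8).
Distances from that point to each station vs reported:
  WDC: calculated 208.2 vs reported 153.1 → residual 55.1 km
  PKD: calculated 103.0 vs reported 103.0 → residual 0.0 km
  PFO: calculated 294.9 vs reported 294.9 → residual 0.0 km
  MCB: calculated 243.5 vs reported 243.5 → residual 0.0 km
PKD, PFO, MCB are mutually consistent (residuals ≈ 0); WDC is off by 55.1 km.

WDC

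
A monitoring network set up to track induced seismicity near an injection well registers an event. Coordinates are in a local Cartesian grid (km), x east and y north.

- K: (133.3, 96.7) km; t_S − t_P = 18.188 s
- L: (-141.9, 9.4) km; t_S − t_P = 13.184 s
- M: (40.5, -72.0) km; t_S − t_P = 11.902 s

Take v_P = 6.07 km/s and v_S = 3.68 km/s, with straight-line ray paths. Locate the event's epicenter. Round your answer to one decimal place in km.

x ≈ -19.3 km, y ≈ 21.8 km

Distance from S−P lag: d = Δt · v_P v_S / (v_P − v_S) = Δt · (6.07·3.68)/(6.07−3.68) ≈ 9.3463·Δt.
So d_K = 169.99, d_L = 123.22, d_M = 111.24 km.
Circle about each station: (x − 133.3)² + (y − 96.7)² = 169.99²; (x + 141.9)² + (y − 9.4)² = 123.22²; (x − 40.5)² + (y + 72.0)² = 111.24².
Subtracting pairs of circle equations eliminates x²+y² and gives linear equations (the radical axes):
-550.4 x − 174.6 y = 6817.62
-185.6 x − 337.4 y = -3773.27
Solving the 2×2 system: x ≈ -19.3, y ≈ 21.8 km.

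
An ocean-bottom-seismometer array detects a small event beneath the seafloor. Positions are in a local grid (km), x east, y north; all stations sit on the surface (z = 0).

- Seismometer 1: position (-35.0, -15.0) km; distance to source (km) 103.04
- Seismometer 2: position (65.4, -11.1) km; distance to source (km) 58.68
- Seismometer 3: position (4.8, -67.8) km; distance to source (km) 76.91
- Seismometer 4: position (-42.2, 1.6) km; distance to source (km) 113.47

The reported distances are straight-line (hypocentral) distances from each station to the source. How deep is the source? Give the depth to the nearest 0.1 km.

Each station gives a sphere (x−x_i)² + (y−y_i)² + z² = d_i² (stations at z=0).
Subtracting the Seismometer 1 sphere from Seismometer 2 and Seismometer 3: z² cancels, leaving linear equations in x and y:
200.8 x + 7.8 y = 10124.27
79.6 x − 105.6 y = 7871.97
Solving: x ≈ 51.799, y ≈ -35.500 km (keep extra digits for the depth step; rounded: 51.8, -35.5).
Then from the Seismometer 1 sphere: z² = 103.04² − (x + 35.0)² − (y + 15.0)² with x = 51.799, y = -35.500, so z ≈ 51.604 ≈ 51.6 km.

depth ≈ 51.6 km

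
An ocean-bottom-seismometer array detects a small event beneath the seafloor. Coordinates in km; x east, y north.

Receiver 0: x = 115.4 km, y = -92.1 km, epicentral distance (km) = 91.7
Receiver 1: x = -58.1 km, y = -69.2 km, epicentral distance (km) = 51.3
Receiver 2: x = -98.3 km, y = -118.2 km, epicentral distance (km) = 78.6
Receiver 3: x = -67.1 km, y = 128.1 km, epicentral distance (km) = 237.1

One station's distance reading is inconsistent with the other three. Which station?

Receiver 0

Solve using three stations at a time. Using Receiver 1, Receiver 2, Receiver 3 (subtract circle equations pairwise → linear system) gives (x, y) ≈ (-21.0, -104.4).
Distances from that point to each station vs reported:
  Receiver 0: calculated 137.0 vs reported 91.7 → residual 45.3 km
  Receiver 1: calculated 51.2 vs reported 51.3 → residual 0.1 km
  Receiver 2: calculated 78.5 vs reported 78.6 → residual 0.1 km
  Receiver 3: calculated 237.1 vs reported 237.1 → residual 0.0 km
Receiver 1, Receiver 2, Receiver 3 are mutually consistent (residuals ≈ 0); Receiver 0 is off by 45.3 km.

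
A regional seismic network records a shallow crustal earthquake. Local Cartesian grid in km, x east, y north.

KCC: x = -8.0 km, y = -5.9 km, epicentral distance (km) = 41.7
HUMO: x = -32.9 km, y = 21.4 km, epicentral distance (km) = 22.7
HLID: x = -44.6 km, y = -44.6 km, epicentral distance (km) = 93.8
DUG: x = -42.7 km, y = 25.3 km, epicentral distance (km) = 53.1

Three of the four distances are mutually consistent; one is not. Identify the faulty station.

Solve using three stations at a time. Using KCC, HLID, DUG (subtract circle equations pairwise → linear system) gives (x, y) ≈ (10.0, 31.7).
Distances from that point to each station vs reported:
  KCC: calculated 41.6 vs reported 41.7 → residual 0.1 km
  HUMO: calculated 44.1 vs reported 22.7 → residual 21.4 km
  HLID: calculated 93.8 vs reported 93.8 → residual 0.0 km
  DUG: calculated 53.0 vs reported 53.1 → residual 0.1 km
KCC, HLID, DUG are mutually consistent (residuals ≈ 0); HUMO is off by 21.4 km.

HUMO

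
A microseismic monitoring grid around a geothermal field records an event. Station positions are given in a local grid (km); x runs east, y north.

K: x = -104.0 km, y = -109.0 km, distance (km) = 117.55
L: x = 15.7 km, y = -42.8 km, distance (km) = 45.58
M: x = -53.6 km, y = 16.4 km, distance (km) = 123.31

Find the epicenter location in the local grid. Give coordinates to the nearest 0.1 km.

x ≈ 11.7 km, y ≈ -88.2 km

Circle about each station: (x + 104.0)² + (y + 109.0)² = 117.55²; (x − 15.7)² + (y + 42.8)² = 45.58²; (x + 53.6)² + (y − 16.4)² = 123.31².
Subtracting the K equation from the L and M equations removes the quadratic terms:
239.4 x + 132.4 y = -8878.20
100.8 x + 250.8 y = -20942.43
Solving the 2×2 system: x ≈ 11.7, y ≈ -88.2 km.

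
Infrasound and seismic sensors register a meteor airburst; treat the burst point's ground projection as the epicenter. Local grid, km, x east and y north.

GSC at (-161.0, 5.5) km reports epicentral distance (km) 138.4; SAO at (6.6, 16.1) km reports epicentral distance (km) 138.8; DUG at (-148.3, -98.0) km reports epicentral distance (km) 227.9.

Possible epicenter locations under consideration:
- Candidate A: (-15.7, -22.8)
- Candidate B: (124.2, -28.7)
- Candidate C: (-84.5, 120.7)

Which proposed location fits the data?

Candidate C

For each candidate, compare |candidate − station| to the reported distance:
Candidate A: residuals GSC 9.6, SAO 94.0, DUG 75.5 → max 94.0 km
Candidate B: residuals GSC 148.8, SAO 13.0, DUG 53.3 → max 148.8 km
Candidate C: residuals GSC 0.1, SAO 0.1, DUG 0.1 → max 0.1 km
Only Candidate C has all residuals ≈ 0.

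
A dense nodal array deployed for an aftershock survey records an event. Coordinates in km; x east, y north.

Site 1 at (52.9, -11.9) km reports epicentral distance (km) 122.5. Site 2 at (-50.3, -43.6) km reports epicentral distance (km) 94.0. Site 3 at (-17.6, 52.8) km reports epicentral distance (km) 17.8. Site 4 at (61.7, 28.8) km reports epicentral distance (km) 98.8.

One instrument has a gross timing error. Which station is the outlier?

Site 1

Solve using three stations at a time. Using Site 2, Site 3, Site 4 (subtract circle equations pairwise → linear system) gives (x, y) ≈ (-35.0, 49.1).
Distances from that point to each station vs reported:
  Site 1: calculated 107.0 vs reported 122.5 → residual 15.5 km
  Site 2: calculated 94.0 vs reported 94.0 → residual 0.0 km
  Site 3: calculated 17.8 vs reported 17.8 → residual 0.0 km
  Site 4: calculated 98.8 vs reported 98.8 → residual 0.0 km
Site 2, Site 3, Site 4 are mutually consistent (residuals ≈ 0); Site 1 is off by 15.5 km.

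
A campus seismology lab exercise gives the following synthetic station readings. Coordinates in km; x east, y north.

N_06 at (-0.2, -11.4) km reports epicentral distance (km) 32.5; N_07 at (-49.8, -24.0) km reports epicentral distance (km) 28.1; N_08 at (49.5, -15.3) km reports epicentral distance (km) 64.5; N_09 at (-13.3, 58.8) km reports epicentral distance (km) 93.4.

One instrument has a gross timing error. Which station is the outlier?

N_08

Solve using three stations at a time. Using N_06, N_07, N_09 (subtract circle equations pairwise → linear system) gives (x, y) ≈ (-23.5, -34.0).
Distances from that point to each station vs reported:
  N_06: calculated 32.5 vs reported 32.5 → residual 0.0 km
  N_07: calculated 28.1 vs reported 28.1 → residual 0.0 km
  N_08: calculated 75.4 vs reported 64.5 → residual 10.9 km
  N_09: calculated 93.4 vs reported 93.4 → residual 0.0 km
N_06, N_07, N_09 are mutually consistent (residuals ≈ 0); N_08 is off by 10.9 km.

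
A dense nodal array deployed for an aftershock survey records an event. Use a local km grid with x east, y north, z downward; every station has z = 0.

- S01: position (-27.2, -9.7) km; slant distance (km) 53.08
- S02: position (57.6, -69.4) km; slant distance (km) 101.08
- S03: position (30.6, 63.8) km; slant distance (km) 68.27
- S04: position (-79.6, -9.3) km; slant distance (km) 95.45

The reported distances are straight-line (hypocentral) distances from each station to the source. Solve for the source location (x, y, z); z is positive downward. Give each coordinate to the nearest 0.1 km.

(6.8, 10.5, 35.4)

Each station gives a sphere (x−x_i)² + (y−y_i)² + z² = d_i² (stations at z=0).
Subtracting the S01 sphere from S02 and S03: z² cancels, leaving linear equations in x and y:
169.6 x − 119.4 y = -99.49
115.6 x + 147.0 y = 2329.56
Solving: x ≈ 6.803, y ≈ 10.497 km (keep extra digits for the depth step; rounded: 6.8, 10.5).
Then from the S01 sphere: z² = 53.08² − (x + 27.2)² − (y + 9.7)² with x = 6.803, y = 10.497, so z ≈ 35.403 ≈ 35.4 km.
Check against S04 (with the unrounded solution): distance 95.45 ≈ 95.45 km. ✓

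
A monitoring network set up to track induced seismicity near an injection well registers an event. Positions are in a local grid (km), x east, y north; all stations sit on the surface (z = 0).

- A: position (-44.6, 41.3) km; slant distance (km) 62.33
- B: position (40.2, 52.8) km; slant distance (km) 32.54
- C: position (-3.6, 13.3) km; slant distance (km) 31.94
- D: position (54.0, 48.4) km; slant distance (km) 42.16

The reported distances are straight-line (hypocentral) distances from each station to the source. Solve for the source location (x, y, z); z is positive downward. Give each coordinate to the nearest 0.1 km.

Each station gives a sphere (x−x_i)² + (y−y_i)² + z² = d_i² (stations at z=0).
Subtracting the A sphere from B and C: z² cancels, leaving linear equations in x and y:
169.6 x + 23.0 y = 3535.21
82.0 x − 56.0 y = -640.13
Solving: x ≈ 16.098, y ≈ 35.002 km (keep extra digits for the depth step; rounded: 16.1, 35.0).
Then from the A sphere: z² = 62.33² − (x + 44.6)² − (y − 41.3)² with x = 16.098, y = 35.002, so z ≈ 12.693 ≈ 12.7 km.

x ≈ 16.1 km, y ≈ 35.0 km, depth ≈ 12.7 km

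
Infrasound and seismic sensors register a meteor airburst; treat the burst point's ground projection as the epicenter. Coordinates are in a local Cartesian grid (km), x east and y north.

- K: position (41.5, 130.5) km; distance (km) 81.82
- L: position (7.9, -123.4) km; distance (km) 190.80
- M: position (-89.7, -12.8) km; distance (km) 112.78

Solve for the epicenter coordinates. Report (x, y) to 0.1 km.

-9.6 km east, 66.6 km north

Circle about each station: (x − 41.5)² + (y − 130.5)² = 81.82²; (x − 7.9)² + (y + 123.4)² = 190.80²; (x + 89.7)² + (y + 12.8)² = 112.78².
Subtracting pairs of circle equations eliminates x²+y² and gives linear equations (the radical axes):
-67.2 x − 507.8 y = -33172.66
-262.4 x − 286.6 y = -16567.39
Solving the 2×2 system: x ≈ -9.6, y ≈ 66.6 km.
Check against K (with the unrounded x, y): √((x − 41.5)²+(y − 130.5)²) = 81.82 ≈ 81.82 km. ✓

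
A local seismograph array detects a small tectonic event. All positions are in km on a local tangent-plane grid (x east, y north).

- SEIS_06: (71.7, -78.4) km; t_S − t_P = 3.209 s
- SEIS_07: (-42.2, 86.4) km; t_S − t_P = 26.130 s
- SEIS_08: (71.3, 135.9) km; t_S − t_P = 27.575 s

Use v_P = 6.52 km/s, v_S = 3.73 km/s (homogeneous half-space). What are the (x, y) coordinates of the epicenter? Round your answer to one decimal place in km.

Distance from S−P lag: d = Δt · v_P v_S / (v_P − v_S) = Δt · (6.52·3.73)/(6.52−3.73) ≈ 8.7167·Δt.
So d_SEIS_06 = 27.97, d_SEIS_07 = 227.77, d_SEIS_08 = 240.36 km.
Circle about each station: (x − 71.7)² + (y + 78.4)² = 27.97²; (x + 42.2)² + (y − 86.4)² = 227.77²; (x − 71.3)² + (y − 135.9)² = 240.36².
Subtracting the SEIS_06 equation from the SEIS_07 and SEIS_08 equations removes the quadratic terms:
-227.8 x + 329.6 y = -53138.50
-0.8 x + 428.6 y = -44725.56
Solving the 2×2 system: x ≈ 82.5, y ≈ -104.2 km.

(82.5, -104.2)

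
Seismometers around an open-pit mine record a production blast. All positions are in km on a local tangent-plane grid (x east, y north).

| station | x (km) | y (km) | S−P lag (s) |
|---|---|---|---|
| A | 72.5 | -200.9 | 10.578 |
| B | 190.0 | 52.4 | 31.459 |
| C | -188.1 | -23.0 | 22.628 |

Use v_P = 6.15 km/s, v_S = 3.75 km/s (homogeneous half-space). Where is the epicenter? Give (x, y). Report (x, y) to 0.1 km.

x ≈ -21.9 km, y ≈ -163.2 km

Distance from S−P lag: d = Δt · v_P v_S / (v_P − v_S) = Δt · (6.15·3.75)/(6.15−3.75) ≈ 9.6094·Δt.
So d_A = 101.65, d_B = 302.30, d_C = 217.44 km.
Circle about each station: (x − 72.5)² + (y + 200.9)² = 101.65²; (x − 190.0)² + (y − 52.4)² = 302.30²; (x + 188.1)² + (y + 23.0)² = 217.44².
Subtracting the A equation from the B and C equations removes the quadratic terms:
235.0 x + 506.6 y = -87823.87
-521.2 x + 355.8 y = -46653.88
Solving the 2×2 system: x ≈ -21.9, y ≈ -163.2 km.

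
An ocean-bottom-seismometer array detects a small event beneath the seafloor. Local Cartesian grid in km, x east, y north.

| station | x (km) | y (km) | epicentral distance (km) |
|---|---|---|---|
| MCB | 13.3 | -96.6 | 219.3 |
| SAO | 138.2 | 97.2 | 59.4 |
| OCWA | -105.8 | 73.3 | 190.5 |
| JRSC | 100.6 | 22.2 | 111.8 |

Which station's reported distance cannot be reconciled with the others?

Solve using three stations at a time. Using MCB, SAO, OCWA (subtract circle equations pairwise → linear system) gives (x, y) ≈ (80.7, 112.1).
Distances from that point to each station vs reported:
  MCB: calculated 219.3 vs reported 219.3 → residual 0.0 km
  SAO: calculated 59.4 vs reported 59.4 → residual 0.0 km
  OCWA: calculated 190.5 vs reported 190.5 → residual 0.0 km
  JRSC: calculated 92.1 vs reported 111.8 → residual 19.7 km
MCB, SAO, OCWA are mutually consistent (residuals ≈ 0); JRSC is off by 19.7 km.

JRSC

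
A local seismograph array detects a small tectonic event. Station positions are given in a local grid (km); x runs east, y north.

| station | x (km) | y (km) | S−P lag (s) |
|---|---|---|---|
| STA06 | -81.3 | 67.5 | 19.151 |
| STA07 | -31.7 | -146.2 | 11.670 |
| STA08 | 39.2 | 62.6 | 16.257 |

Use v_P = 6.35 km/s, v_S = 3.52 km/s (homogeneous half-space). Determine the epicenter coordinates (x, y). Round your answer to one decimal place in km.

Distance from S−P lag: d = Δt · v_P v_S / (v_P − v_S) = Δt · (6.35·3.52)/(6.35−3.52) ≈ 7.8982·Δt.
So d_STA06 = 151.26, d_STA07 = 92.17, d_STA08 = 128.40 km.
Circle about each station: (x + 81.3)² + (y − 67.5)² = 151.26²; (x + 31.7)² + (y + 146.2)² = 92.17²; (x − 39.2)² + (y − 62.6)² = 128.40².
Subtracting pairs of circle equations eliminates x²+y² and gives linear equations (the radical axes):
99.2 x − 427.4 y = 25597.67
241.0 x − 9.8 y = 682.49
Solving the 2×2 system: x ≈ 0.4, y ≈ -59.8 km.

(0.4, -59.8)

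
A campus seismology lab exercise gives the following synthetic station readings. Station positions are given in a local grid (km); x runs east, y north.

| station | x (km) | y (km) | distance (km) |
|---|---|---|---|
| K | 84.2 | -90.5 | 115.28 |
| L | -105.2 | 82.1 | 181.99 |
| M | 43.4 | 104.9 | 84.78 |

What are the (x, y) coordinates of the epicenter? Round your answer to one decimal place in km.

Circle about each station: (x − 84.2)² + (y + 90.5)² = 115.28²; (x + 105.2)² + (y − 82.1)² = 181.99²; (x − 43.4)² + (y − 104.9)² = 84.78².
Subtracting the K equation from the L and M equations removes the quadratic terms:
-378.8 x + 345.2 y = -17303.32
-81.6 x + 390.8 y = 3709.51
Solving the 2×2 system: x ≈ 67.1, y ≈ 23.5 km.
Check against K (with the unrounded x, y): √((x − 84.2)²+(y + 90.5)²) = 115.28 ≈ 115.28 km. ✓

67.1 km east, 23.5 km north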